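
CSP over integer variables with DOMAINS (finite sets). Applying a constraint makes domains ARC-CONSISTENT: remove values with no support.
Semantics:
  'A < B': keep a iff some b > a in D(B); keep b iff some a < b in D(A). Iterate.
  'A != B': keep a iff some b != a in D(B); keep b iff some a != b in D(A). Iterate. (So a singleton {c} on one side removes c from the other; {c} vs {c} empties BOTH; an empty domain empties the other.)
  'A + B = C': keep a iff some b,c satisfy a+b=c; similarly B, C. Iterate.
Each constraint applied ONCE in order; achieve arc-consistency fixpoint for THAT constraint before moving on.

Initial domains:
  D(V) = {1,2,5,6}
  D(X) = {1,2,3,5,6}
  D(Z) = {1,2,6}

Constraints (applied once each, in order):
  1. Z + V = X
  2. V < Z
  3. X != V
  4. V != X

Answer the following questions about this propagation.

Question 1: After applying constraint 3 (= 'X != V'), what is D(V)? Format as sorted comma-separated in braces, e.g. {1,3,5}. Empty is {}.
Constraint 1 (Z + V = X) on D(Z)={1,2,6} D(V)={1,2,5,6} D(X)={1,2,3,5,6}: Z {1,2,6}->{1,2}; V {1,2,5,6}->{1,2,5}; X {1,2,3,5,6}->{2,3,6}
Constraint 2 (V < Z) on D(V)={1,2,5} D(Z)={1,2}: V {1,2,5}->{1}; Z {1,2}->{2}
Constraint 3 (X != V) on D(X)={2,3,6} D(V)={1}: no change
So after constraint 3: D(V) = {1}

Answer: {1}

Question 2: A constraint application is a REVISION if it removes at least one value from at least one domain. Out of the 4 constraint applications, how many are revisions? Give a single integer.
Constraint 1 (Z + V = X) on D(Z)={1,2,6} D(V)={1,2,5,6} D(X)={1,2,3,5,6}: Z {1,2,6}->{1,2}; V {1,2,5,6}->{1,2,5}; X {1,2,3,5,6}->{2,3,6} => REVISION
Constraint 2 (V < Z) on D(V)={1,2,5} D(Z)={1,2}: V {1,2,5}->{1}; Z {1,2}->{2} => REVISION
Constraint 3 (X != V) on D(X)={2,3,6} D(V)={1}: no change => not a revision
Constraint 4 (V != X) on D(V)={1} D(X)={2,3,6}: no change => not a revision
Total revisions = 2

Answer: 2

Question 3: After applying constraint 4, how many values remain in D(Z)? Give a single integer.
Constraint 1 (Z + V = X) on D(Z)={1,2,6} D(V)={1,2,5,6} D(X)={1,2,3,5,6}: Z {1,2,6}->{1,2}; V {1,2,5,6}->{1,2,5}; X {1,2,3,5,6}->{2,3,6}
Constraint 2 (V < Z) on D(V)={1,2,5} D(Z)={1,2}: V {1,2,5}->{1}; Z {1,2}->{2}
Constraint 3 (X != V) on D(X)={2,3,6} D(V)={1}: no change
Constraint 4 (V != X) on D(V)={1} D(X)={2,3,6}: no change
So after constraint 4: D(Z)={2}, size = 1

Answer: 1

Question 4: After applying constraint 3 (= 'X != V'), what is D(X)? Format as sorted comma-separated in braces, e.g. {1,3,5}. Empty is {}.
Constraint 1 (Z + V = X) on D(Z)={1,2,6} D(V)={1,2,5,6} D(X)={1,2,3,5,6}: Z {1,2,6}->{1,2}; V {1,2,5,6}->{1,2,5}; X {1,2,3,5,6}->{2,3,6}
Constraint 2 (V < Z) on D(V)={1,2,5} D(Z)={1,2}: V {1,2,5}->{1}; Z {1,2}->{2}
Constraint 3 (X != V) on D(X)={2,3,6} D(V)={1}: no change
So after constraint 3: D(X) = {2,3,6}

Answer: {2,3,6}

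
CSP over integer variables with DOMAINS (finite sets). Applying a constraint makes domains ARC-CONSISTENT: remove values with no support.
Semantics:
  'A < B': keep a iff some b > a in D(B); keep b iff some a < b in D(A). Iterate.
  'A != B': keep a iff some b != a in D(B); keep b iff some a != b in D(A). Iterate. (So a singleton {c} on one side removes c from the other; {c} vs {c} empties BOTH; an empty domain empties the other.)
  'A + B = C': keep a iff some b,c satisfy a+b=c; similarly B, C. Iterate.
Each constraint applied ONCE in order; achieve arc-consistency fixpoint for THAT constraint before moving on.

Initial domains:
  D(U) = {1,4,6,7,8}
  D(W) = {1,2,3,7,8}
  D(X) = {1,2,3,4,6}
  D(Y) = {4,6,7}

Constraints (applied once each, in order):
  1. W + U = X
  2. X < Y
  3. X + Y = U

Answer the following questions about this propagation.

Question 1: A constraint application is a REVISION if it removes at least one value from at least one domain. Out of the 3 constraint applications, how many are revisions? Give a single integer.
Constraint 1 (W + U = X) on D(W)={1,2,3,7,8} D(U)={1,4,6,7,8} D(X)={1,2,3,4,6}: W {1,2,3,7,8}->{1,2,3}; U {1,4,6,7,8}->{1,4}; X {1,2,3,4,6}->{2,3,4,6} => REVISION
Constraint 2 (X < Y) on D(X)={2,3,4,6} D(Y)={4,6,7}: no change => not a revision
Constraint 3 (X + Y = U) on D(X)={2,3,4,6} D(Y)={4,6,7} D(U)={1,4}: X {2,3,4,6}->{}; Y {4,6,7}->{}; U {1,4}->{} => REVISION
Total revisions = 2

Answer: 2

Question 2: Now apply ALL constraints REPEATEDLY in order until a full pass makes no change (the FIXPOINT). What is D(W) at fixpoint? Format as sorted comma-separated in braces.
Answer: {}

Derivation:
pass 0 (initial): D(W)={1,2,3,7,8}
pass 1: U {1,4,6,7,8}->{}; W {1,2,3,7,8}->{1,2,3}; X {1,2,3,4,6}->{}; Y {4,6,7}->{}
pass 2: W {1,2,3}->{}
pass 3: no change
Fixpoint after 3 passes: D(W) = {}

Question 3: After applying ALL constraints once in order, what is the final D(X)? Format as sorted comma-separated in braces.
Answer: {}

Derivation:
Constraint 1 (W + U = X) on D(W)={1,2,3,7,8} D(U)={1,4,6,7,8} D(X)={1,2,3,4,6}: W {1,2,3,7,8}->{1,2,3}; U {1,4,6,7,8}->{1,4}; X {1,2,3,4,6}->{2,3,4,6}
Constraint 2 (X < Y) on D(X)={2,3,4,6} D(Y)={4,6,7}: no change
Constraint 3 (X + Y = U) on D(X)={2,3,4,6} D(Y)={4,6,7} D(U)={1,4}: X {2,3,4,6}->{}; Y {4,6,7}->{}; U {1,4}->{}
So after all 3 constraints: D(X) = {}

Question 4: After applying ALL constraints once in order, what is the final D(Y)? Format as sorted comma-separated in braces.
Answer: {}

Derivation:
Constraint 1 (W + U = X) on D(W)={1,2,3,7,8} D(U)={1,4,6,7,8} D(X)={1,2,3,4,6}: W {1,2,3,7,8}->{1,2,3}; U {1,4,6,7,8}->{1,4}; X {1,2,3,4,6}->{2,3,4,6}
Constraint 2 (X < Y) on D(X)={2,3,4,6} D(Y)={4,6,7}: no change
Constraint 3 (X + Y = U) on D(X)={2,3,4,6} D(Y)={4,6,7} D(U)={1,4}: X {2,3,4,6}->{}; Y {4,6,7}->{}; U {1,4}->{}
So after all 3 constraints: D(Y) = {}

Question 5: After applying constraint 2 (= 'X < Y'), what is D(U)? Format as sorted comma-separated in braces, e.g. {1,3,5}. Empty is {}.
Answer: {1,4}

Derivation:
Constraint 1 (W + U = X) on D(W)={1,2,3,7,8} D(U)={1,4,6,7,8} D(X)={1,2,3,4,6}: W {1,2,3,7,8}->{1,2,3}; U {1,4,6,7,8}->{1,4}; X {1,2,3,4,6}->{2,3,4,6}
Constraint 2 (X < Y) on D(X)={2,3,4,6} D(Y)={4,6,7}: no change
So after constraint 2: D(U) = {1,4}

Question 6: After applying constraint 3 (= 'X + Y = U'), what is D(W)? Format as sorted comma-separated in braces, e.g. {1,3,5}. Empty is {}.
Constraint 1 (W + U = X) on D(W)={1,2,3,7,8} D(U)={1,4,6,7,8} D(X)={1,2,3,4,6}: W {1,2,3,7,8}->{1,2,3}; U {1,4,6,7,8}->{1,4}; X {1,2,3,4,6}->{2,3,4,6}
Constraint 2 (X < Y) on D(X)={2,3,4,6} D(Y)={4,6,7}: no change
Constraint 3 (X + Y = U) on D(X)={2,3,4,6} D(Y)={4,6,7} D(U)={1,4}: X {2,3,4,6}->{}; Y {4,6,7}->{}; U {1,4}->{}
So after constraint 3: D(W) = {1,2,3}

Answer: {1,2,3}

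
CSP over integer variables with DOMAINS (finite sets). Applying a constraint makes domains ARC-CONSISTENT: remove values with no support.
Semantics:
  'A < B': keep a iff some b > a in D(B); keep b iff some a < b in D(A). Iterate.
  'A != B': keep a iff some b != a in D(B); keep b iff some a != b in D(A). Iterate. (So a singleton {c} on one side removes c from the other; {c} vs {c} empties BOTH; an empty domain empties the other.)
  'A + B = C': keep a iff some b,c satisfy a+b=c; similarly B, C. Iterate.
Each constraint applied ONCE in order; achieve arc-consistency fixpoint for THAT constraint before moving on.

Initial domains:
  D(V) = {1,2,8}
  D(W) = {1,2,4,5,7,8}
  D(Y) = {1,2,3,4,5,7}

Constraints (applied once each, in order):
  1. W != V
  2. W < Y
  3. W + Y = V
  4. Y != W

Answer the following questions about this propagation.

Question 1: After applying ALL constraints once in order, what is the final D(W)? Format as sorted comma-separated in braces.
Answer: {1,4,5}

Derivation:
Constraint 1 (W != V) on D(W)={1,2,4,5,7,8} D(V)={1,2,8}: no change
Constraint 2 (W < Y) on D(W)={1,2,4,5,7,8} D(Y)={1,2,3,4,5,7}: W {1,2,4,5,7,8}->{1,2,4,5}; Y {1,2,3,4,5,7}->{2,3,4,5,7}
Constraint 3 (W + Y = V) on D(W)={1,2,4,5} D(Y)={2,3,4,5,7} D(V)={1,2,8}: W {1,2,4,5}->{1,4,5}; Y {2,3,4,5,7}->{3,4,7}; V {1,2,8}->{8}
Constraint 4 (Y != W) on D(Y)={3,4,7} D(W)={1,4,5}: no change
So after all 4 constraints: D(W) = {1,4,5}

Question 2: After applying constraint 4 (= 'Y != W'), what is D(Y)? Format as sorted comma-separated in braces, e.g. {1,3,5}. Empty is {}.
Constraint 1 (W != V) on D(W)={1,2,4,5,7,8} D(V)={1,2,8}: no change
Constraint 2 (W < Y) on D(W)={1,2,4,5,7,8} D(Y)={1,2,3,4,5,7}: W {1,2,4,5,7,8}->{1,2,4,5}; Y {1,2,3,4,5,7}->{2,3,4,5,7}
Constraint 3 (W + Y = V) on D(W)={1,2,4,5} D(Y)={2,3,4,5,7} D(V)={1,2,8}: W {1,2,4,5}->{1,4,5}; Y {2,3,4,5,7}->{3,4,7}; V {1,2,8}->{8}
Constraint 4 (Y != W) on D(Y)={3,4,7} D(W)={1,4,5}: no change
So after constraint 4: D(Y) = {3,4,7}

Answer: {3,4,7}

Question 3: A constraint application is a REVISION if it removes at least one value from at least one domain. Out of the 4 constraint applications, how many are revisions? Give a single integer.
Answer: 2

Derivation:
Constraint 1 (W != V) on D(W)={1,2,4,5,7,8} D(V)={1,2,8}: no change => not a revision
Constraint 2 (W < Y) on D(W)={1,2,4,5,7,8} D(Y)={1,2,3,4,5,7}: W {1,2,4,5,7,8}->{1,2,4,5}; Y {1,2,3,4,5,7}->{2,3,4,5,7} => REVISION
Constraint 3 (W + Y = V) on D(W)={1,2,4,5} D(Y)={2,3,4,5,7} D(V)={1,2,8}: W {1,2,4,5}->{1,4,5}; Y {2,3,4,5,7}->{3,4,7}; V {1,2,8}->{8} => REVISION
Constraint 4 (Y != W) on D(Y)={3,4,7} D(W)={1,4,5}: no change => not a revision
Total revisions = 2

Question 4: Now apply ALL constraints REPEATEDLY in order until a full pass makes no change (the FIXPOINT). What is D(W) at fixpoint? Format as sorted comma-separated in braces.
Answer: {1,4,5}

Derivation:
pass 0 (initial): D(W)={1,2,4,5,7,8}
pass 1: V {1,2,8}->{8}; W {1,2,4,5,7,8}->{1,4,5}; Y {1,2,3,4,5,7}->{3,4,7}
pass 2: no change
Fixpoint after 2 passes: D(W) = {1,4,5}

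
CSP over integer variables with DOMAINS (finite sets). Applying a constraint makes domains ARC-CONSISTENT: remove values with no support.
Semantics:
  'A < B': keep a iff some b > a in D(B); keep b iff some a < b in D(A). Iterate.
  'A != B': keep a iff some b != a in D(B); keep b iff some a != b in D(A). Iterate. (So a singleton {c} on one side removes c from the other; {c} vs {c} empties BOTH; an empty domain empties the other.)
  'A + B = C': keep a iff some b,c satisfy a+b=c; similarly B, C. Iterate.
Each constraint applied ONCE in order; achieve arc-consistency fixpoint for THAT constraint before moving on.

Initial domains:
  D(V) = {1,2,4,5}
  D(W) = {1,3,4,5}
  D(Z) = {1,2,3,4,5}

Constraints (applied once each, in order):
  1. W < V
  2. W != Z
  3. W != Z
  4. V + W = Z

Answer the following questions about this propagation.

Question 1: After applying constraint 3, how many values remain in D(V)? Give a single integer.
Answer: 3

Derivation:
Constraint 1 (W < V) on D(W)={1,3,4,5} D(V)={1,2,4,5}: W {1,3,4,5}->{1,3,4}; V {1,2,4,5}->{2,4,5}
Constraint 2 (W != Z) on D(W)={1,3,4} D(Z)={1,2,3,4,5}: no change
Constraint 3 (W != Z) on D(W)={1,3,4} D(Z)={1,2,3,4,5}: no change
So after constraint 3: D(V)={2,4,5}, size = 3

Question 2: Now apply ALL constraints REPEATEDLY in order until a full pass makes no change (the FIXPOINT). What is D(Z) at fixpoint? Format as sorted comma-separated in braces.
Answer: {3,5}

Derivation:
pass 0 (initial): D(Z)={1,2,3,4,5}
pass 1: V {1,2,4,5}->{2,4}; W {1,3,4,5}->{1,3}; Z {1,2,3,4,5}->{3,5}
pass 2: no change
Fixpoint after 2 passes: D(Z) = {3,5}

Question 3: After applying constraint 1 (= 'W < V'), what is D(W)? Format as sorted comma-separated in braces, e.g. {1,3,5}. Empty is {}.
Constraint 1 (W < V) on D(W)={1,3,4,5} D(V)={1,2,4,5}: W {1,3,4,5}->{1,3,4}; V {1,2,4,5}->{2,4,5}
So after constraint 1: D(W) = {1,3,4}

Answer: {1,3,4}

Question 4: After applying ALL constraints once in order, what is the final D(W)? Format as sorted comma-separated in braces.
Answer: {1,3}

Derivation:
Constraint 1 (W < V) on D(W)={1,3,4,5} D(V)={1,2,4,5}: W {1,3,4,5}->{1,3,4}; V {1,2,4,5}->{2,4,5}
Constraint 2 (W != Z) on D(W)={1,3,4} D(Z)={1,2,3,4,5}: no change
Constraint 3 (W != Z) on D(W)={1,3,4} D(Z)={1,2,3,4,5}: no change
Constraint 4 (V + W = Z) on D(V)={2,4,5} D(W)={1,3,4} D(Z)={1,2,3,4,5}: V {2,4,5}->{2,4}; W {1,3,4}->{1,3}; Z {1,2,3,4,5}->{3,5}
So after all 4 constraints: D(W) = {1,3}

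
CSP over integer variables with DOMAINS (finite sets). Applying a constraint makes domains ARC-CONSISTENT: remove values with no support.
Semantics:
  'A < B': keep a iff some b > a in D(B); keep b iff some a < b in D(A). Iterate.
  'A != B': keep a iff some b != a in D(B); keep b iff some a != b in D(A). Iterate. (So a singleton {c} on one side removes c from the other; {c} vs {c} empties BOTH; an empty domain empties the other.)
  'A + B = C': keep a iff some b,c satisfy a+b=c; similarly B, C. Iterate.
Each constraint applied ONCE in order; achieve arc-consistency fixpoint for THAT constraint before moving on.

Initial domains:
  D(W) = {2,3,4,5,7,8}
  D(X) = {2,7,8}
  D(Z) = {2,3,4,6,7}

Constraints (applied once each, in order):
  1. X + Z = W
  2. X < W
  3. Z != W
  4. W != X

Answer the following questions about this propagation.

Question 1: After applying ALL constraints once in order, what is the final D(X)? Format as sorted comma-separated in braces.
Constraint 1 (X + Z = W) on D(X)={2,7,8} D(Z)={2,3,4,6,7} D(W)={2,3,4,5,7,8}: X {2,7,8}->{2}; Z {2,3,4,6,7}->{2,3,6}; W {2,3,4,5,7,8}->{4,5,8}
Constraint 2 (X < W) on D(X)={2} D(W)={4,5,8}: no change
Constraint 3 (Z != W) on D(Z)={2,3,6} D(W)={4,5,8}: no change
Constraint 4 (W != X) on D(W)={4,5,8} D(X)={2}: no change
So after all 4 constraints: D(X) = {2}

Answer: {2}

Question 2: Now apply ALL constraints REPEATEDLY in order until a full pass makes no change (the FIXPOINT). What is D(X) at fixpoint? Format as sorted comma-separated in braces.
pass 0 (initial): D(X)={2,7,8}
pass 1: W {2,3,4,5,7,8}->{4,5,8}; X {2,7,8}->{2}; Z {2,3,4,6,7}->{2,3,6}
pass 2: no change
Fixpoint after 2 passes: D(X) = {2}

Answer: {2}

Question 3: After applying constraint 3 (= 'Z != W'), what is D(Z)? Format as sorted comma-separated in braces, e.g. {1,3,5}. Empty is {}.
Constraint 1 (X + Z = W) on D(X)={2,7,8} D(Z)={2,3,4,6,7} D(W)={2,3,4,5,7,8}: X {2,7,8}->{2}; Z {2,3,4,6,7}->{2,3,6}; W {2,3,4,5,7,8}->{4,5,8}
Constraint 2 (X < W) on D(X)={2} D(W)={4,5,8}: no change
Constraint 3 (Z != W) on D(Z)={2,3,6} D(W)={4,5,8}: no change
So after constraint 3: D(Z) = {2,3,6}

Answer: {2,3,6}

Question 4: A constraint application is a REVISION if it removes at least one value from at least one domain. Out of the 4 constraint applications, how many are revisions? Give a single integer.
Answer: 1

Derivation:
Constraint 1 (X + Z = W) on D(X)={2,7,8} D(Z)={2,3,4,6,7} D(W)={2,3,4,5,7,8}: X {2,7,8}->{2}; Z {2,3,4,6,7}->{2,3,6}; W {2,3,4,5,7,8}->{4,5,8} => REVISION
Constraint 2 (X < W) on D(X)={2} D(W)={4,5,8}: no change => not a revision
Constraint 3 (Z != W) on D(Z)={2,3,6} D(W)={4,5,8}: no change => not a revision
Constraint 4 (W != X) on D(W)={4,5,8} D(X)={2}: no change => not a revision
Total revisions = 1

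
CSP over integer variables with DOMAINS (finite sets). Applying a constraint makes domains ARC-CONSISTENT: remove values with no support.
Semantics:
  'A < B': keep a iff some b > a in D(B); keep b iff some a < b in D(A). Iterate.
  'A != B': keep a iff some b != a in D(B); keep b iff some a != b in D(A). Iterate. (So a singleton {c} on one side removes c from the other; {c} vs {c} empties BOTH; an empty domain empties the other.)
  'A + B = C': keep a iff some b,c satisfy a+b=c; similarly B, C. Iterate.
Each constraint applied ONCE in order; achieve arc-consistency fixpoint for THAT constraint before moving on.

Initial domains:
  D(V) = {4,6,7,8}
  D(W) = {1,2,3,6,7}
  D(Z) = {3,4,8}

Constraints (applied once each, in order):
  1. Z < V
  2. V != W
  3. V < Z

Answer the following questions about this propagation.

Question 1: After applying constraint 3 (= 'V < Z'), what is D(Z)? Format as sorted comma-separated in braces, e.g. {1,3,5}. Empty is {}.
Constraint 1 (Z < V) on D(Z)={3,4,8} D(V)={4,6,7,8}: Z {3,4,8}->{3,4}
Constraint 2 (V != W) on D(V)={4,6,7,8} D(W)={1,2,3,6,7}: no change
Constraint 3 (V < Z) on D(V)={4,6,7,8} D(Z)={3,4}: V {4,6,7,8}->{}; Z {3,4}->{}
So after constraint 3: D(Z) = {}

Answer: {}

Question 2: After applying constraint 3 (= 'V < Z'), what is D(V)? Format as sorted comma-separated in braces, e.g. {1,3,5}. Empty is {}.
Constraint 1 (Z < V) on D(Z)={3,4,8} D(V)={4,6,7,8}: Z {3,4,8}->{3,4}
Constraint 2 (V != W) on D(V)={4,6,7,8} D(W)={1,2,3,6,7}: no change
Constraint 3 (V < Z) on D(V)={4,6,7,8} D(Z)={3,4}: V {4,6,7,8}->{}; Z {3,4}->{}
So after constraint 3: D(V) = {}

Answer: {}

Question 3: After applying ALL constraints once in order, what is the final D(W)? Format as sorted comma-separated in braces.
Constraint 1 (Z < V) on D(Z)={3,4,8} D(V)={4,6,7,8}: Z {3,4,8}->{3,4}
Constraint 2 (V != W) on D(V)={4,6,7,8} D(W)={1,2,3,6,7}: no change
Constraint 3 (V < Z) on D(V)={4,6,7,8} D(Z)={3,4}: V {4,6,7,8}->{}; Z {3,4}->{}
So after all 3 constraints: D(W) = {1,2,3,6,7}

Answer: {1,2,3,6,7}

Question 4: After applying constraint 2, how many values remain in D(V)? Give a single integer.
Answer: 4

Derivation:
Constraint 1 (Z < V) on D(Z)={3,4,8} D(V)={4,6,7,8}: Z {3,4,8}->{3,4}
Constraint 2 (V != W) on D(V)={4,6,7,8} D(W)={1,2,3,6,7}: no change
So after constraint 2: D(V)={4,6,7,8}, size = 4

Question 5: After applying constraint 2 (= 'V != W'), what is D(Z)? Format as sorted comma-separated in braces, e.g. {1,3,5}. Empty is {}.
Constraint 1 (Z < V) on D(Z)={3,4,8} D(V)={4,6,7,8}: Z {3,4,8}->{3,4}
Constraint 2 (V != W) on D(V)={4,6,7,8} D(W)={1,2,3,6,7}: no change
So after constraint 2: D(Z) = {3,4}

Answer: {3,4}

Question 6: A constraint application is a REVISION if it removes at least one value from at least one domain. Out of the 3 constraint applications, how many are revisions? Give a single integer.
Answer: 2

Derivation:
Constraint 1 (Z < V) on D(Z)={3,4,8} D(V)={4,6,7,8}: Z {3,4,8}->{3,4} => REVISION
Constraint 2 (V != W) on D(V)={4,6,7,8} D(W)={1,2,3,6,7}: no change => not a revision
Constraint 3 (V < Z) on D(V)={4,6,7,8} D(Z)={3,4}: V {4,6,7,8}->{}; Z {3,4}->{} => REVISION
Total revisions = 2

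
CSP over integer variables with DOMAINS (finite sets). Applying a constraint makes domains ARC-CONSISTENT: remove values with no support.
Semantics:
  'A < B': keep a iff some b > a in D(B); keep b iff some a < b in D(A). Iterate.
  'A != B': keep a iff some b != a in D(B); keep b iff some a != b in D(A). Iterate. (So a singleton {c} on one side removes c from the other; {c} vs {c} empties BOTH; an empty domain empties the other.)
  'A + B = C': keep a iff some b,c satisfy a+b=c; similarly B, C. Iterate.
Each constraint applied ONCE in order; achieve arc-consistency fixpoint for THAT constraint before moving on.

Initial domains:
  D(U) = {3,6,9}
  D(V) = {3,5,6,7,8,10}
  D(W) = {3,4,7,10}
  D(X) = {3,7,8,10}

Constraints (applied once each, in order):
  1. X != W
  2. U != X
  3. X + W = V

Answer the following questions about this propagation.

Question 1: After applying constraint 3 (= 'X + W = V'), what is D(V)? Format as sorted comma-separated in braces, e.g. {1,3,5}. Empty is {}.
Answer: {6,7,10}

Derivation:
Constraint 1 (X != W) on D(X)={3,7,8,10} D(W)={3,4,7,10}: no change
Constraint 2 (U != X) on D(U)={3,6,9} D(X)={3,7,8,10}: no change
Constraint 3 (X + W = V) on D(X)={3,7,8,10} D(W)={3,4,7,10} D(V)={3,5,6,7,8,10}: X {3,7,8,10}->{3,7}; W {3,4,7,10}->{3,4,7}; V {3,5,6,7,8,10}->{6,7,10}
So after constraint 3: D(V) = {6,7,10}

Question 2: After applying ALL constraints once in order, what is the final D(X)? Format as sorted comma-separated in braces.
Answer: {3,7}

Derivation:
Constraint 1 (X != W) on D(X)={3,7,8,10} D(W)={3,4,7,10}: no change
Constraint 2 (U != X) on D(U)={3,6,9} D(X)={3,7,8,10}: no change
Constraint 3 (X + W = V) on D(X)={3,7,8,10} D(W)={3,4,7,10} D(V)={3,5,6,7,8,10}: X {3,7,8,10}->{3,7}; W {3,4,7,10}->{3,4,7}; V {3,5,6,7,8,10}->{6,7,10}
So after all 3 constraints: D(X) = {3,7}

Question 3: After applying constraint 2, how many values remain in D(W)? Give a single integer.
Answer: 4

Derivation:
Constraint 1 (X != W) on D(X)={3,7,8,10} D(W)={3,4,7,10}: no change
Constraint 2 (U != X) on D(U)={3,6,9} D(X)={3,7,8,10}: no change
So after constraint 2: D(W)={3,4,7,10}, size = 4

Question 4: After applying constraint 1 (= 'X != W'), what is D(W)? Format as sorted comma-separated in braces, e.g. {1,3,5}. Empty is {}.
Answer: {3,4,7,10}

Derivation:
Constraint 1 (X != W) on D(X)={3,7,8,10} D(W)={3,4,7,10}: no change
So after constraint 1: D(W) = {3,4,7,10}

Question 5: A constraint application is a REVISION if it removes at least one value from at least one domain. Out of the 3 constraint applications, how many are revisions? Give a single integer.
Constraint 1 (X != W) on D(X)={3,7,8,10} D(W)={3,4,7,10}: no change => not a revision
Constraint 2 (U != X) on D(U)={3,6,9} D(X)={3,7,8,10}: no change => not a revision
Constraint 3 (X + W = V) on D(X)={3,7,8,10} D(W)={3,4,7,10} D(V)={3,5,6,7,8,10}: X {3,7,8,10}->{3,7}; W {3,4,7,10}->{3,4,7}; V {3,5,6,7,8,10}->{6,7,10} => REVISION
Total revisions = 1

Answer: 1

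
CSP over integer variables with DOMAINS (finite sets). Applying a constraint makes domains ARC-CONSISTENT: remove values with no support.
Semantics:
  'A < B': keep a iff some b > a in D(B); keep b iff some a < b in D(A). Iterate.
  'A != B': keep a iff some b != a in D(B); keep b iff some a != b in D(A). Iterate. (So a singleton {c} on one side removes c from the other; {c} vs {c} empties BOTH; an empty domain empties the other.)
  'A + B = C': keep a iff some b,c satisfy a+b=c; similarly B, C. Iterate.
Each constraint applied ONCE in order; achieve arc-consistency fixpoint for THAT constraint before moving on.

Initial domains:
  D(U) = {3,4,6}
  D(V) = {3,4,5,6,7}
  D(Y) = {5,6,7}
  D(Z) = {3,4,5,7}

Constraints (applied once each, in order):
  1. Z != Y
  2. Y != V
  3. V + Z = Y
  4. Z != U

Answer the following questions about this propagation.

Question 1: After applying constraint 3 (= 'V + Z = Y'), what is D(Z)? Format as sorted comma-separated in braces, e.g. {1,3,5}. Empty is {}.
Constraint 1 (Z != Y) on D(Z)={3,4,5,7} D(Y)={5,6,7}: no change
Constraint 2 (Y != V) on D(Y)={5,6,7} D(V)={3,4,5,6,7}: no change
Constraint 3 (V + Z = Y) on D(V)={3,4,5,6,7} D(Z)={3,4,5,7} D(Y)={5,6,7}: V {3,4,5,6,7}->{3,4}; Z {3,4,5,7}->{3,4}; Y {5,6,7}->{6,7}
So after constraint 3: D(Z) = {3,4}

Answer: {3,4}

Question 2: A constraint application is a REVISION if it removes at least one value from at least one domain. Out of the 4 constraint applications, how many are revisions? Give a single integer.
Constraint 1 (Z != Y) on D(Z)={3,4,5,7} D(Y)={5,6,7}: no change => not a revision
Constraint 2 (Y != V) on D(Y)={5,6,7} D(V)={3,4,5,6,7}: no change => not a revision
Constraint 3 (V + Z = Y) on D(V)={3,4,5,6,7} D(Z)={3,4,5,7} D(Y)={5,6,7}: V {3,4,5,6,7}->{3,4}; Z {3,4,5,7}->{3,4}; Y {5,6,7}->{6,7} => REVISION
Constraint 4 (Z != U) on D(Z)={3,4} D(U)={3,4,6}: no change => not a revision
Total revisions = 1

Answer: 1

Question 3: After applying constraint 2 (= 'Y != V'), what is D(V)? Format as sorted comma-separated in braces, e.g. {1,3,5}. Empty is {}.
Answer: {3,4,5,6,7}

Derivation:
Constraint 1 (Z != Y) on D(Z)={3,4,5,7} D(Y)={5,6,7}: no change
Constraint 2 (Y != V) on D(Y)={5,6,7} D(V)={3,4,5,6,7}: no change
So after constraint 2: D(V) = {3,4,5,6,7}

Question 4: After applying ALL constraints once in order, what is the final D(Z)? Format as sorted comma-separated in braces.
Constraint 1 (Z != Y) on D(Z)={3,4,5,7} D(Y)={5,6,7}: no change
Constraint 2 (Y != V) on D(Y)={5,6,7} D(V)={3,4,5,6,7}: no change
Constraint 3 (V + Z = Y) on D(V)={3,4,5,6,7} D(Z)={3,4,5,7} D(Y)={5,6,7}: V {3,4,5,6,7}->{3,4}; Z {3,4,5,7}->{3,4}; Y {5,6,7}->{6,7}
Constraint 4 (Z != U) on D(Z)={3,4} D(U)={3,4,6}: no change
So after all 4 constraints: D(Z) = {3,4}

Answer: {3,4}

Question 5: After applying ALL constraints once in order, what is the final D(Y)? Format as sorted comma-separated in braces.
Constraint 1 (Z != Y) on D(Z)={3,4,5,7} D(Y)={5,6,7}: no change
Constraint 2 (Y != V) on D(Y)={5,6,7} D(V)={3,4,5,6,7}: no change
Constraint 3 (V + Z = Y) on D(V)={3,4,5,6,7} D(Z)={3,4,5,7} D(Y)={5,6,7}: V {3,4,5,6,7}->{3,4}; Z {3,4,5,7}->{3,4}; Y {5,6,7}->{6,7}
Constraint 4 (Z != U) on D(Z)={3,4} D(U)={3,4,6}: no change
So after all 4 constraints: D(Y) = {6,7}

Answer: {6,7}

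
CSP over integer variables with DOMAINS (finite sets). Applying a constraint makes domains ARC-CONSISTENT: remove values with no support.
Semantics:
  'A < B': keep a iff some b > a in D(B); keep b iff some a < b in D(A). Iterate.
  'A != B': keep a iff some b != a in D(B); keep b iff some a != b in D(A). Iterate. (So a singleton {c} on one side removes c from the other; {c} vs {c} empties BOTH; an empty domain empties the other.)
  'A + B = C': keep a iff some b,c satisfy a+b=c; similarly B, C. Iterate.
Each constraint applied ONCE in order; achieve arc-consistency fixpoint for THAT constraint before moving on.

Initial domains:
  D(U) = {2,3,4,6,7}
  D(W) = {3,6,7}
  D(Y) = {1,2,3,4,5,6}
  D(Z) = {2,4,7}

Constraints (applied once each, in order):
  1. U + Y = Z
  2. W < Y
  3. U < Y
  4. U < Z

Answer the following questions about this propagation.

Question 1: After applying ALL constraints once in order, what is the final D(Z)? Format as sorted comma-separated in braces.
Answer: {4,7}

Derivation:
Constraint 1 (U + Y = Z) on D(U)={2,3,4,6,7} D(Y)={1,2,3,4,5,6} D(Z)={2,4,7}: U {2,3,4,6,7}->{2,3,4,6}; Y {1,2,3,4,5,6}->{1,2,3,4,5}; Z {2,4,7}->{4,7}
Constraint 2 (W < Y) on D(W)={3,6,7} D(Y)={1,2,3,4,5}: W {3,6,7}->{3}; Y {1,2,3,4,5}->{4,5}
Constraint 3 (U < Y) on D(U)={2,3,4,6} D(Y)={4,5}: U {2,3,4,6}->{2,3,4}
Constraint 4 (U < Z) on D(U)={2,3,4} D(Z)={4,7}: no change
So after all 4 constraints: D(Z) = {4,7}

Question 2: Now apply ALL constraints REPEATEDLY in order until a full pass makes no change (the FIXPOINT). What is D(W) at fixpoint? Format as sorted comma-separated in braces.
Answer: {3}

Derivation:
pass 0 (initial): D(W)={3,6,7}
pass 1: U {2,3,4,6,7}->{2,3,4}; W {3,6,7}->{3}; Y {1,2,3,4,5,6}->{4,5}; Z {2,4,7}->{4,7}
pass 2: U {2,3,4}->{2,3}; Z {4,7}->{7}
pass 3: no change
Fixpoint after 3 passes: D(W) = {3}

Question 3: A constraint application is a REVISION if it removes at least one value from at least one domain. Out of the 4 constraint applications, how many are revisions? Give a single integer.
Constraint 1 (U + Y = Z) on D(U)={2,3,4,6,7} D(Y)={1,2,3,4,5,6} D(Z)={2,4,7}: U {2,3,4,6,7}->{2,3,4,6}; Y {1,2,3,4,5,6}->{1,2,3,4,5}; Z {2,4,7}->{4,7} => REVISION
Constraint 2 (W < Y) on D(W)={3,6,7} D(Y)={1,2,3,4,5}: W {3,6,7}->{3}; Y {1,2,3,4,5}->{4,5} => REVISION
Constraint 3 (U < Y) on D(U)={2,3,4,6} D(Y)={4,5}: U {2,3,4,6}->{2,3,4} => REVISION
Constraint 4 (U < Z) on D(U)={2,3,4} D(Z)={4,7}: no change => not a revision
Total revisions = 3

Answer: 3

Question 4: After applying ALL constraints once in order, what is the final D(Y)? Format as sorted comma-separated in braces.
Answer: {4,5}

Derivation:
Constraint 1 (U + Y = Z) on D(U)={2,3,4,6,7} D(Y)={1,2,3,4,5,6} D(Z)={2,4,7}: U {2,3,4,6,7}->{2,3,4,6}; Y {1,2,3,4,5,6}->{1,2,3,4,5}; Z {2,4,7}->{4,7}
Constraint 2 (W < Y) on D(W)={3,6,7} D(Y)={1,2,3,4,5}: W {3,6,7}->{3}; Y {1,2,3,4,5}->{4,5}
Constraint 3 (U < Y) on D(U)={2,3,4,6} D(Y)={4,5}: U {2,3,4,6}->{2,3,4}
Constraint 4 (U < Z) on D(U)={2,3,4} D(Z)={4,7}: no change
So after all 4 constraints: D(Y) = {4,5}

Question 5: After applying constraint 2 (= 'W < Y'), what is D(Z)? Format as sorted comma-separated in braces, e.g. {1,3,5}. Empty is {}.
Answer: {4,7}

Derivation:
Constraint 1 (U + Y = Z) on D(U)={2,3,4,6,7} D(Y)={1,2,3,4,5,6} D(Z)={2,4,7}: U {2,3,4,6,7}->{2,3,4,6}; Y {1,2,3,4,5,6}->{1,2,3,4,5}; Z {2,4,7}->{4,7}
Constraint 2 (W < Y) on D(W)={3,6,7} D(Y)={1,2,3,4,5}: W {3,6,7}->{3}; Y {1,2,3,4,5}->{4,5}
So after constraint 2: D(Z) = {4,7}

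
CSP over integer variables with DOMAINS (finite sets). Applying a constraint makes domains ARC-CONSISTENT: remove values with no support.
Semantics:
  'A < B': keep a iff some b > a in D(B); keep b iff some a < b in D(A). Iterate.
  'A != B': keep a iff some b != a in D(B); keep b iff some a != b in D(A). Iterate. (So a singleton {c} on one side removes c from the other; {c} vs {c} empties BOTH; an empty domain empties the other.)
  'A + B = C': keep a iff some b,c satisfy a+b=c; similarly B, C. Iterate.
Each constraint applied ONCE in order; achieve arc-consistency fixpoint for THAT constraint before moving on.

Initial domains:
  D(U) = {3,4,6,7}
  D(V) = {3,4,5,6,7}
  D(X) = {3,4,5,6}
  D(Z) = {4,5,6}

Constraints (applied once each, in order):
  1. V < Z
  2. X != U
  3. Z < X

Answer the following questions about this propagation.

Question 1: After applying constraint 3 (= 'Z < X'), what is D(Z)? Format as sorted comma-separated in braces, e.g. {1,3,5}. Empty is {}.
Constraint 1 (V < Z) on D(V)={3,4,5,6,7} D(Z)={4,5,6}: V {3,4,5,6,7}->{3,4,5}
Constraint 2 (X != U) on D(X)={3,4,5,6} D(U)={3,4,6,7}: no change
Constraint 3 (Z < X) on D(Z)={4,5,6} D(X)={3,4,5,6}: Z {4,5,6}->{4,5}; X {3,4,5,6}->{5,6}
So after constraint 3: D(Z) = {4,5}

Answer: {4,5}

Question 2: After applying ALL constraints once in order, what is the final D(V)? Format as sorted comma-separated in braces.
Answer: {3,4,5}

Derivation:
Constraint 1 (V < Z) on D(V)={3,4,5,6,7} D(Z)={4,5,6}: V {3,4,5,6,7}->{3,4,5}
Constraint 2 (X != U) on D(X)={3,4,5,6} D(U)={3,4,6,7}: no change
Constraint 3 (Z < X) on D(Z)={4,5,6} D(X)={3,4,5,6}: Z {4,5,6}->{4,5}; X {3,4,5,6}->{5,6}
So after all 3 constraints: D(V) = {3,4,5}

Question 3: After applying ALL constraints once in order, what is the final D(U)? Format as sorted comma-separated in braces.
Constraint 1 (V < Z) on D(V)={3,4,5,6,7} D(Z)={4,5,6}: V {3,4,5,6,7}->{3,4,5}
Constraint 2 (X != U) on D(X)={3,4,5,6} D(U)={3,4,6,7}: no change
Constraint 3 (Z < X) on D(Z)={4,5,6} D(X)={3,4,5,6}: Z {4,5,6}->{4,5}; X {3,4,5,6}->{5,6}
So after all 3 constraints: D(U) = {3,4,6,7}

Answer: {3,4,6,7}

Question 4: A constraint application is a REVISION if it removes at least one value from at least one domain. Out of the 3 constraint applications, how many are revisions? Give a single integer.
Constraint 1 (V < Z) on D(V)={3,4,5,6,7} D(Z)={4,5,6}: V {3,4,5,6,7}->{3,4,5} => REVISION
Constraint 2 (X != U) on D(X)={3,4,5,6} D(U)={3,4,6,7}: no change => not a revision
Constraint 3 (Z < X) on D(Z)={4,5,6} D(X)={3,4,5,6}: Z {4,5,6}->{4,5}; X {3,4,5,6}->{5,6} => REVISION
Total revisions = 2

Answer: 2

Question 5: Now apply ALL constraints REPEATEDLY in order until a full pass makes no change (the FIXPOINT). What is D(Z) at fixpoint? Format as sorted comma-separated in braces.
pass 0 (initial): D(Z)={4,5,6}
pass 1: V {3,4,5,6,7}->{3,4,5}; X {3,4,5,6}->{5,6}; Z {4,5,6}->{4,5}
pass 2: V {3,4,5}->{3,4}
pass 3: no change
Fixpoint after 3 passes: D(Z) = {4,5}

Answer: {4,5}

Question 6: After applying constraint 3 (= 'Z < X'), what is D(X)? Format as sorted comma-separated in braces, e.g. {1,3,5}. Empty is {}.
Answer: {5,6}

Derivation:
Constraint 1 (V < Z) on D(V)={3,4,5,6,7} D(Z)={4,5,6}: V {3,4,5,6,7}->{3,4,5}
Constraint 2 (X != U) on D(X)={3,4,5,6} D(U)={3,4,6,7}: no change
Constraint 3 (Z < X) on D(Z)={4,5,6} D(X)={3,4,5,6}: Z {4,5,6}->{4,5}; X {3,4,5,6}->{5,6}
So after constraint 3: D(X) = {5,6}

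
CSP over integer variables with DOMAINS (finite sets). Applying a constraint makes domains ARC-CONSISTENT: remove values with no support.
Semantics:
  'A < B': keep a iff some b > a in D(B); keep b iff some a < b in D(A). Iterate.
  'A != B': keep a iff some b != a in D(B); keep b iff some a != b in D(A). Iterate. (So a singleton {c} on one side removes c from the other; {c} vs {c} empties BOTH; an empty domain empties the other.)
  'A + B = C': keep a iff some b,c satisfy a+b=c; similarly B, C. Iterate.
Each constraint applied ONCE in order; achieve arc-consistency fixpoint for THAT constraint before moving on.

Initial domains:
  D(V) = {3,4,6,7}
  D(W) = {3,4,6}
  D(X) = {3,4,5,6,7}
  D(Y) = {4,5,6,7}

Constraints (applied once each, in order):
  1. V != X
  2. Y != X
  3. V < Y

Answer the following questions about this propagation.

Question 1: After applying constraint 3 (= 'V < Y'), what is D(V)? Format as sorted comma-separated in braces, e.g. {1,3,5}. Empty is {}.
Constraint 1 (V != X) on D(V)={3,4,6,7} D(X)={3,4,5,6,7}: no change
Constraint 2 (Y != X) on D(Y)={4,5,6,7} D(X)={3,4,5,6,7}: no change
Constraint 3 (V < Y) on D(V)={3,4,6,7} D(Y)={4,5,6,7}: V {3,4,6,7}->{3,4,6}
So after constraint 3: D(V) = {3,4,6}

Answer: {3,4,6}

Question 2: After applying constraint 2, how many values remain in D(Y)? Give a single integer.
Answer: 4

Derivation:
Constraint 1 (V != X) on D(V)={3,4,6,7} D(X)={3,4,5,6,7}: no change
Constraint 2 (Y != X) on D(Y)={4,5,6,7} D(X)={3,4,5,6,7}: no change
So after constraint 2: D(Y)={4,5,6,7}, size = 4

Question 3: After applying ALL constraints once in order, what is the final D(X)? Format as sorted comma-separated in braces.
Answer: {3,4,5,6,7}

Derivation:
Constraint 1 (V != X) on D(V)={3,4,6,7} D(X)={3,4,5,6,7}: no change
Constraint 2 (Y != X) on D(Y)={4,5,6,7} D(X)={3,4,5,6,7}: no change
Constraint 3 (V < Y) on D(V)={3,4,6,7} D(Y)={4,5,6,7}: V {3,4,6,7}->{3,4,6}
So after all 3 constraints: D(X) = {3,4,5,6,7}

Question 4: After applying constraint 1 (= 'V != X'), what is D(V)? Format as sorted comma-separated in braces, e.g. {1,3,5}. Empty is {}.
Constraint 1 (V != X) on D(V)={3,4,6,7} D(X)={3,4,5,6,7}: no change
So after constraint 1: D(V) = {3,4,6,7}

Answer: {3,4,6,7}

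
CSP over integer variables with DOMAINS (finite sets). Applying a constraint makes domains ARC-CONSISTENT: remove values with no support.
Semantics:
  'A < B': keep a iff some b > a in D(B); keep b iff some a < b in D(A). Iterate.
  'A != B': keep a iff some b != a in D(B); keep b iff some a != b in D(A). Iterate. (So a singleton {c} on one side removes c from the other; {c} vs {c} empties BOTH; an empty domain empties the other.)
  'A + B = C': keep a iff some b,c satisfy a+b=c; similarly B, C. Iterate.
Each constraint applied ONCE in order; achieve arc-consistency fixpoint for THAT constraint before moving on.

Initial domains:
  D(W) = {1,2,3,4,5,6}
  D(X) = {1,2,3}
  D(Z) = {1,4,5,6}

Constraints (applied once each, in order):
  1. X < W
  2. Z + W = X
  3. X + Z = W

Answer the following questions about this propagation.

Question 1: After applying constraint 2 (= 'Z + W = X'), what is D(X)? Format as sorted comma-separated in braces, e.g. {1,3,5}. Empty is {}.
Answer: {3}

Derivation:
Constraint 1 (X < W) on D(X)={1,2,3} D(W)={1,2,3,4,5,6}: W {1,2,3,4,5,6}->{2,3,4,5,6}
Constraint 2 (Z + W = X) on D(Z)={1,4,5,6} D(W)={2,3,4,5,6} D(X)={1,2,3}: Z {1,4,5,6}->{1}; W {2,3,4,5,6}->{2}; X {1,2,3}->{3}
So after constraint 2: D(X) = {3}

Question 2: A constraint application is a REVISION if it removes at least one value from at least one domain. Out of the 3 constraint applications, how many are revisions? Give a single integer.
Constraint 1 (X < W) on D(X)={1,2,3} D(W)={1,2,3,4,5,6}: W {1,2,3,4,5,6}->{2,3,4,5,6} => REVISION
Constraint 2 (Z + W = X) on D(Z)={1,4,5,6} D(W)={2,3,4,5,6} D(X)={1,2,3}: Z {1,4,5,6}->{1}; W {2,3,4,5,6}->{2}; X {1,2,3}->{3} => REVISION
Constraint 3 (X + Z = W) on D(X)={3} D(Z)={1} D(W)={2}: X {3}->{}; Z {1}->{}; W {2}->{} => REVISION
Total revisions = 3

Answer: 3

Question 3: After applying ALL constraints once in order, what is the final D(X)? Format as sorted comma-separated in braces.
Constraint 1 (X < W) on D(X)={1,2,3} D(W)={1,2,3,4,5,6}: W {1,2,3,4,5,6}->{2,3,4,5,6}
Constraint 2 (Z + W = X) on D(Z)={1,4,5,6} D(W)={2,3,4,5,6} D(X)={1,2,3}: Z {1,4,5,6}->{1}; W {2,3,4,5,6}->{2}; X {1,2,3}->{3}
Constraint 3 (X + Z = W) on D(X)={3} D(Z)={1} D(W)={2}: X {3}->{}; Z {1}->{}; W {2}->{}
So after all 3 constraints: D(X) = {}

Answer: {}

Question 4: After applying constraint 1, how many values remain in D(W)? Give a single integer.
Constraint 1 (X < W) on D(X)={1,2,3} D(W)={1,2,3,4,5,6}: W {1,2,3,4,5,6}->{2,3,4,5,6}
So after constraint 1: D(W)={2,3,4,5,6}, size = 5

Answer: 5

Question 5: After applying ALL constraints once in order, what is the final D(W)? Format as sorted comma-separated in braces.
Constraint 1 (X < W) on D(X)={1,2,3} D(W)={1,2,3,4,5,6}: W {1,2,3,4,5,6}->{2,3,4,5,6}
Constraint 2 (Z + W = X) on D(Z)={1,4,5,6} D(W)={2,3,4,5,6} D(X)={1,2,3}: Z {1,4,5,6}->{1}; W {2,3,4,5,6}->{2}; X {1,2,3}->{3}
Constraint 3 (X + Z = W) on D(X)={3} D(Z)={1} D(W)={2}: X {3}->{}; Z {1}->{}; W {2}->{}
So after all 3 constraints: D(W) = {}

Answer: {}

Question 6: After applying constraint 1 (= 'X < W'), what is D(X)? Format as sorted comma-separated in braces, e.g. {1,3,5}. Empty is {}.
Constraint 1 (X < W) on D(X)={1,2,3} D(W)={1,2,3,4,5,6}: W {1,2,3,4,5,6}->{2,3,4,5,6}
So after constraint 1: D(X) = {1,2,3}

Answer: {1,2,3}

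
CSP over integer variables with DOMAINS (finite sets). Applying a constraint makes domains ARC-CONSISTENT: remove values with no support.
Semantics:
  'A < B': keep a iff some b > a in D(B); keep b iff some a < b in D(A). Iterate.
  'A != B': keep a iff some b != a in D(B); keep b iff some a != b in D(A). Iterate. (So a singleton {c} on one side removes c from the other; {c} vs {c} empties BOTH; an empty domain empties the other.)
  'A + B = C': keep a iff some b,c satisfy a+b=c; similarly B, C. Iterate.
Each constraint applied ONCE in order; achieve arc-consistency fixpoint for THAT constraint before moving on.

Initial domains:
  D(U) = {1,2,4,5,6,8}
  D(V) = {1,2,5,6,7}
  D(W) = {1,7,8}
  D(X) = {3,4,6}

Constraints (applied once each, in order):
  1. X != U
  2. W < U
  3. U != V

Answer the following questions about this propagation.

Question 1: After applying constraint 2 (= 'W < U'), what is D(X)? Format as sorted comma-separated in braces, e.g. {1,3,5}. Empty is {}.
Constraint 1 (X != U) on D(X)={3,4,6} D(U)={1,2,4,5,6,8}: no change
Constraint 2 (W < U) on D(W)={1,7,8} D(U)={1,2,4,5,6,8}: W {1,7,8}->{1,7}; U {1,2,4,5,6,8}->{2,4,5,6,8}
So after constraint 2: D(X) = {3,4,6}

Answer: {3,4,6}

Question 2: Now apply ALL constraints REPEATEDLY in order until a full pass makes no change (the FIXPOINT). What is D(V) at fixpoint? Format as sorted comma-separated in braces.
pass 0 (initial): D(V)={1,2,5,6,7}
pass 1: U {1,2,4,5,6,8}->{2,4,5,6,8}; W {1,7,8}->{1,7}
pass 2: no change
Fixpoint after 2 passes: D(V) = {1,2,5,6,7}

Answer: {1,2,5,6,7}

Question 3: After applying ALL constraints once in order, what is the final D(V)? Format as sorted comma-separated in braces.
Answer: {1,2,5,6,7}

Derivation:
Constraint 1 (X != U) on D(X)={3,4,6} D(U)={1,2,4,5,6,8}: no change
Constraint 2 (W < U) on D(W)={1,7,8} D(U)={1,2,4,5,6,8}: W {1,7,8}->{1,7}; U {1,2,4,5,6,8}->{2,4,5,6,8}
Constraint 3 (U != V) on D(U)={2,4,5,6,8} D(V)={1,2,5,6,7}: no change
So after all 3 constraints: D(V) = {1,2,5,6,7}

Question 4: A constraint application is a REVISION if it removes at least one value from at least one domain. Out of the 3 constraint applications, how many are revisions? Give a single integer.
Constraint 1 (X != U) on D(X)={3,4,6} D(U)={1,2,4,5,6,8}: no change => not a revision
Constraint 2 (W < U) on D(W)={1,7,8} D(U)={1,2,4,5,6,8}: W {1,7,8}->{1,7}; U {1,2,4,5,6,8}->{2,4,5,6,8} => REVISION
Constraint 3 (U != V) on D(U)={2,4,5,6,8} D(V)={1,2,5,6,7}: no change => not a revision
Total revisions = 1

Answer: 1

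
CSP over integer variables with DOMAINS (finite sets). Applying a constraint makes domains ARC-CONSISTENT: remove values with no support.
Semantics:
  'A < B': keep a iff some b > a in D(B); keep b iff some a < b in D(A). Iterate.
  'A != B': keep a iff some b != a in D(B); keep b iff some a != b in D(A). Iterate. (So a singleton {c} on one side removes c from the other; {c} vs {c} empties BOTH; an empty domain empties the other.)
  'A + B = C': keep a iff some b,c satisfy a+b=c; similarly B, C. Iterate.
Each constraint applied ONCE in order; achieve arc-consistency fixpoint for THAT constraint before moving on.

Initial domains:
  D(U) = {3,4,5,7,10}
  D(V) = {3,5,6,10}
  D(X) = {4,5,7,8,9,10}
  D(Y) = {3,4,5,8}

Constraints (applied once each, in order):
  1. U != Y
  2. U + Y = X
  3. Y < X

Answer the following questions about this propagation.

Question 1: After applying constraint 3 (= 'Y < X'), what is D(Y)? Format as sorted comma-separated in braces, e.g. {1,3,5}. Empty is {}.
Constraint 1 (U != Y) on D(U)={3,4,5,7,10} D(Y)={3,4,5,8}: no change
Constraint 2 (U + Y = X) on D(U)={3,4,5,7,10} D(Y)={3,4,5,8} D(X)={4,5,7,8,9,10}: U {3,4,5,7,10}->{3,4,5,7}; Y {3,4,5,8}->{3,4,5}; X {4,5,7,8,9,10}->{7,8,9,10}
Constraint 3 (Y < X) on D(Y)={3,4,5} D(X)={7,8,9,10}: no change
So after constraint 3: D(Y) = {3,4,5}

Answer: {3,4,5}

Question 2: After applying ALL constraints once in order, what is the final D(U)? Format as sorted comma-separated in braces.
Constraint 1 (U != Y) on D(U)={3,4,5,7,10} D(Y)={3,4,5,8}: no change
Constraint 2 (U + Y = X) on D(U)={3,4,5,7,10} D(Y)={3,4,5,8} D(X)={4,5,7,8,9,10}: U {3,4,5,7,10}->{3,4,5,7}; Y {3,4,5,8}->{3,4,5}; X {4,5,7,8,9,10}->{7,8,9,10}
Constraint 3 (Y < X) on D(Y)={3,4,5} D(X)={7,8,9,10}: no change
So after all 3 constraints: D(U) = {3,4,5,7}

Answer: {3,4,5,7}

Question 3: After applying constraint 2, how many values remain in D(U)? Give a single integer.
Answer: 4

Derivation:
Constraint 1 (U != Y) on D(U)={3,4,5,7,10} D(Y)={3,4,5,8}: no change
Constraint 2 (U + Y = X) on D(U)={3,4,5,7,10} D(Y)={3,4,5,8} D(X)={4,5,7,8,9,10}: U {3,4,5,7,10}->{3,4,5,7}; Y {3,4,5,8}->{3,4,5}; X {4,5,7,8,9,10}->{7,8,9,10}
So after constraint 2: D(U)={3,4,5,7}, size = 4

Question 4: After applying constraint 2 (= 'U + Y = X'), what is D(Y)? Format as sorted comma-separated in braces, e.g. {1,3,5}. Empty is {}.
Answer: {3,4,5}

Derivation:
Constraint 1 (U != Y) on D(U)={3,4,5,7,10} D(Y)={3,4,5,8}: no change
Constraint 2 (U + Y = X) on D(U)={3,4,5,7,10} D(Y)={3,4,5,8} D(X)={4,5,7,8,9,10}: U {3,4,5,7,10}->{3,4,5,7}; Y {3,4,5,8}->{3,4,5}; X {4,5,7,8,9,10}->{7,8,9,10}
So after constraint 2: D(Y) = {3,4,5}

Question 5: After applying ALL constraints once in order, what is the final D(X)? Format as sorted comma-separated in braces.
Answer: {7,8,9,10}

Derivation:
Constraint 1 (U != Y) on D(U)={3,4,5,7,10} D(Y)={3,4,5,8}: no change
Constraint 2 (U + Y = X) on D(U)={3,4,5,7,10} D(Y)={3,4,5,8} D(X)={4,5,7,8,9,10}: U {3,4,5,7,10}->{3,4,5,7}; Y {3,4,5,8}->{3,4,5}; X {4,5,7,8,9,10}->{7,8,9,10}
Constraint 3 (Y < X) on D(Y)={3,4,5} D(X)={7,8,9,10}: no change
So after all 3 constraints: D(X) = {7,8,9,10}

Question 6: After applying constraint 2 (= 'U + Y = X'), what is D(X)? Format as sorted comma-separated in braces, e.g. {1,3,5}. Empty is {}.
Answer: {7,8,9,10}

Derivation:
Constraint 1 (U != Y) on D(U)={3,4,5,7,10} D(Y)={3,4,5,8}: no change
Constraint 2 (U + Y = X) on D(U)={3,4,5,7,10} D(Y)={3,4,5,8} D(X)={4,5,7,8,9,10}: U {3,4,5,7,10}->{3,4,5,7}; Y {3,4,5,8}->{3,4,5}; X {4,5,7,8,9,10}->{7,8,9,10}
So after constraint 2: D(X) = {7,8,9,10}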